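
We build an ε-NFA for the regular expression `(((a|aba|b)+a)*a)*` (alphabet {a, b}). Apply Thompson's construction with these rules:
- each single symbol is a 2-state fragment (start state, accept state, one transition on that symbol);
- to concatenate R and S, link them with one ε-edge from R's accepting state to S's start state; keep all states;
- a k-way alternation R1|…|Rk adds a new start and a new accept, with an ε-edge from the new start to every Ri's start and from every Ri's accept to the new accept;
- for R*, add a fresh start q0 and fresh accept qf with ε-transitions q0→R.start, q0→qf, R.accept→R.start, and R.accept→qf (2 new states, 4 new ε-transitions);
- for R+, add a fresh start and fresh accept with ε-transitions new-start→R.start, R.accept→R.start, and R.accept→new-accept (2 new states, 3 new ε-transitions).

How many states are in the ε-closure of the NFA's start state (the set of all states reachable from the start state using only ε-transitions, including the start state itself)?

10

Work bottom-up. For each fragment F, track |ε-closure(F.start)| and whether F's accept lies in that closure (i.e. whether F accepts ε). A single-symbol fragment has closure size 1 and does not accept ε.
  aba : |closure| equals the left operand's closure size = 1 (its accept is not ε-reachable, so the closure stops there)
  a|aba|b : |closure| = 1 + 1 + 1 + 1 = 4 (the new accept is not ε-reachable since no branch accepts ε)
  (a|aba|b)+ : |closure| = 1 + 4 = 5 (the body doesn't accept ε, so the new accept is not reached)
  (a|aba|b)+a : |closure| equals the left operand's closure size = 5 (its accept is not ε-reachable, so the closure stops there)
  ((a|aba|b)+a)* : the star's fresh start ε-reaches both the body's start and the fresh accept: |closure| = 2 + 5 = 7
  ((a|aba|b)+a)*a : the left operand accepts ε, so the closure extends into the next operand (via the concat ε-link); |closure| = 7 + 1 = 8
  (((a|aba|b)+a)*a)* : |closure| = 1 (new start) + 8 (body) + 1 (new accept) = 10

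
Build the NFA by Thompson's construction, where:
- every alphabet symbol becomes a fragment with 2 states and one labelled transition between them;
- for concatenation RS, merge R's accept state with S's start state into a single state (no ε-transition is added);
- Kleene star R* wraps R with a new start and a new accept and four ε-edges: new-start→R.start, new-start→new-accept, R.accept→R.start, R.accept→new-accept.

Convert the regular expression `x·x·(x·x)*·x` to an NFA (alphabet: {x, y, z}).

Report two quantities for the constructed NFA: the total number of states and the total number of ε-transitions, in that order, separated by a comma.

Bottom-up over the parse tree:
Each of the 5 symbol leaves contributes 2 states and 0 ε-transitions.
  x·x : 3 states, 0 ε-transitions
  (x·x)* : 5 states, 4 ε-transitions
  x·x·(x·x)*·x : 8 states, 4 ε-transitions

8, 4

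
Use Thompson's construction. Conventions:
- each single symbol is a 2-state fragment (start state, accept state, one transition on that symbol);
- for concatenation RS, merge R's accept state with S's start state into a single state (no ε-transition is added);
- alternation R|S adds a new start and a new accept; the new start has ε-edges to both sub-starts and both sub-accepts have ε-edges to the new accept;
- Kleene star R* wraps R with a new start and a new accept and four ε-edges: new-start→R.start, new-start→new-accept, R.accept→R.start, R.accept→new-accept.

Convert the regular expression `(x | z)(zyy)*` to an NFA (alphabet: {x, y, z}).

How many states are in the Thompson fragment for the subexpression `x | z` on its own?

6

Fragment for `x | z`:
Each of the 2 symbol leaves contributes a 2-state fragment.
  x | z = 6 states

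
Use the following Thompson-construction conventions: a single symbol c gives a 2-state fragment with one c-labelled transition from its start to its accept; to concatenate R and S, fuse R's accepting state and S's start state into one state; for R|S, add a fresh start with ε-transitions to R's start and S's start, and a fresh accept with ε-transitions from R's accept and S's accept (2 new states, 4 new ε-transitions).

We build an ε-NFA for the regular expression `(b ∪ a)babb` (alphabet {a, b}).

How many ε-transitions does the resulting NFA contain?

4

Building bottom-up:
Each of the 6 symbol leaves contributes 0 ε-transitions.
  b ∪ a = 4 ε-transitions
  (b ∪ a)babb = 4 ε-transitions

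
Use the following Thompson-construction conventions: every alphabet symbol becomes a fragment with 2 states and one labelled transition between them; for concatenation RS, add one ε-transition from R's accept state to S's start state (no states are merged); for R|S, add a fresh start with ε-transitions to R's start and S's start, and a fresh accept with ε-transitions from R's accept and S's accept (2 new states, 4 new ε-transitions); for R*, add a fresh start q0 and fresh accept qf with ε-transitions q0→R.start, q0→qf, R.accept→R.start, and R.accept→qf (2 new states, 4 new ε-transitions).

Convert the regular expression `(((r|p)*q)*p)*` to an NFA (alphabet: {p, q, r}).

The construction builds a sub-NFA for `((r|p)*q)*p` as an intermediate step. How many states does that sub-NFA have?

14

Fragment for `((r|p)*q)*p`:
Each of the 4 symbol leaves contributes a 2-state fragment.
  r|p — 6 states
  (r|p)* — 8 states
  (r|p)*q — 10 states
  ((r|p)*q)* — 12 states
  ((r|p)*q)*p — 14 states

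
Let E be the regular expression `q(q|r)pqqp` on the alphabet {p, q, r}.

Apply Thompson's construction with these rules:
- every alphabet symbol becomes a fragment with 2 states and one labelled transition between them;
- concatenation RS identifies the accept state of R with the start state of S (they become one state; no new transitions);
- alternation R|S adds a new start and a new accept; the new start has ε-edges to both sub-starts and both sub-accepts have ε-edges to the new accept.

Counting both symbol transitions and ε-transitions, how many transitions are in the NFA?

11

Building bottom-up:
Each of the 7 symbol leaves contributes 1 transition (1 symbol, 0 ε).
  q|r — 6 transitions (2 symbol, 4 ε)
  q(q|r)pqqp — 11 transitions (7 symbol, 4 ε)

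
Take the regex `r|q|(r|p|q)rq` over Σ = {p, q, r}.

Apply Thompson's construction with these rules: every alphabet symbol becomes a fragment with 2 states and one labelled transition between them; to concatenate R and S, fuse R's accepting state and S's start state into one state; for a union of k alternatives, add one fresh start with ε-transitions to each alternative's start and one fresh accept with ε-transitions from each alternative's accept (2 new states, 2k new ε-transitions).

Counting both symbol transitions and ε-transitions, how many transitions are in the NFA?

19

Building bottom-up:
Each of the 7 symbol leaves contributes 1 transition (1 symbol, 0 ε).
  r|p|q = 9 transitions (3 symbol, 6 ε)
  (r|p|q)rq = 11 transitions (5 symbol, 6 ε)
  r|q|(r|p|q)rq = 19 transitions (7 symbol, 12 ε)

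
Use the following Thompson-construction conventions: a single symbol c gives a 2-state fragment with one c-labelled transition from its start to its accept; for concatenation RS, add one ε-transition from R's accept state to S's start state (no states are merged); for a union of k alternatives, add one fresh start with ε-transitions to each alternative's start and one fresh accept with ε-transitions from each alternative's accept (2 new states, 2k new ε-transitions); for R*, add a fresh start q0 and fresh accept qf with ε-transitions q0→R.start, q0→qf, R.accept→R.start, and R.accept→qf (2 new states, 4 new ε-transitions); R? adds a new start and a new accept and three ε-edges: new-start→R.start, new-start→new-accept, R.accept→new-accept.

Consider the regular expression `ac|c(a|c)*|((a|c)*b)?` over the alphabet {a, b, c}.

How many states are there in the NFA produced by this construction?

By structural recursion:
Each of the 8 symbol leaves contributes a 2-state fragment.
  ac — 4 states
  a|c — 6 states
  (a|c)* — 8 states
  c(a|c)* — 10 states
  a|c — 6 states
  (a|c)* — 8 states
  (a|c)*b — 10 states
  ((a|c)*b)? — 12 states
  ac|c(a|c)*|((a|c)*b)? — 28 states

28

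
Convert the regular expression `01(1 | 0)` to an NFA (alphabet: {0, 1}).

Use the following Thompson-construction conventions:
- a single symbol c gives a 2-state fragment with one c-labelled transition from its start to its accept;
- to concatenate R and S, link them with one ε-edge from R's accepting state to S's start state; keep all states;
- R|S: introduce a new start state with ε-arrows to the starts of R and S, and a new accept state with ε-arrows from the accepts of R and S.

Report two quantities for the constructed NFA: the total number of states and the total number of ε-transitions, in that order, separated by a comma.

10, 6

Per subexpression:
Each of the 4 symbol leaves contributes 2 states and 0 ε-transitions.
  1 | 0 : 6 states, 4 ε-transitions
  01(1 | 0) : 10 states, 6 ε-transitions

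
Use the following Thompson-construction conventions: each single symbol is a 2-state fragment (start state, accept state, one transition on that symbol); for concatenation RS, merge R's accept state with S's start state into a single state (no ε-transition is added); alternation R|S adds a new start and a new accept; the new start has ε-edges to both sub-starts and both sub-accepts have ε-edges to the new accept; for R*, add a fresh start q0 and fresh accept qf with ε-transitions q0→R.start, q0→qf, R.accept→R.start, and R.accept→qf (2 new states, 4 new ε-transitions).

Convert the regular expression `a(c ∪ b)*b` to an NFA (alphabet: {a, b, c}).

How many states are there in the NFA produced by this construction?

10

By structural recursion:
Each of the 4 symbol leaves contributes a 2-state fragment.
  c ∪ b = 6 states
  (c ∪ b)* = 8 states
  a(c ∪ b)*b = 10 states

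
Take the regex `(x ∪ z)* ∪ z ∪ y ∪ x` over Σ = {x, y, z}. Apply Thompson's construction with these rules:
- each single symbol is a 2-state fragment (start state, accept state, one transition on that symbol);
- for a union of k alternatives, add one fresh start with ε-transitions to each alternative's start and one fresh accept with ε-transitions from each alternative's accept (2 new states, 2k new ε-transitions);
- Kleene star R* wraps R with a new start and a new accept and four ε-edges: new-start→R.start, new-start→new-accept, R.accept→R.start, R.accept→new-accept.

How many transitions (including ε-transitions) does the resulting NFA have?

By structural recursion:
Each of the 5 symbol leaves contributes 1 transition (1 symbol, 0 ε).
  x ∪ z : 6 transitions (2 symbol, 4 ε)
  (x ∪ z)* : 10 transitions (2 symbol, 8 ε)
  (x ∪ z)* ∪ z ∪ y ∪ x : 21 transitions (5 symbol, 16 ε)

21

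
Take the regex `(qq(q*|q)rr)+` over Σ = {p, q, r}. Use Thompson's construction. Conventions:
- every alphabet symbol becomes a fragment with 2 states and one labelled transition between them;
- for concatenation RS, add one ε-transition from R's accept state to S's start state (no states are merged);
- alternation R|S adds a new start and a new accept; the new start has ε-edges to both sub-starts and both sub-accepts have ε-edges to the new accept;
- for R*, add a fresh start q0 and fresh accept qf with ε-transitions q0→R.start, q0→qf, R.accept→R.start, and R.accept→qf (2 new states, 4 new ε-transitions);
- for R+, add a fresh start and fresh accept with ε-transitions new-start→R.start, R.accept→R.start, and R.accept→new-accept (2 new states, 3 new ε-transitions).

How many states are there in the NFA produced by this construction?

18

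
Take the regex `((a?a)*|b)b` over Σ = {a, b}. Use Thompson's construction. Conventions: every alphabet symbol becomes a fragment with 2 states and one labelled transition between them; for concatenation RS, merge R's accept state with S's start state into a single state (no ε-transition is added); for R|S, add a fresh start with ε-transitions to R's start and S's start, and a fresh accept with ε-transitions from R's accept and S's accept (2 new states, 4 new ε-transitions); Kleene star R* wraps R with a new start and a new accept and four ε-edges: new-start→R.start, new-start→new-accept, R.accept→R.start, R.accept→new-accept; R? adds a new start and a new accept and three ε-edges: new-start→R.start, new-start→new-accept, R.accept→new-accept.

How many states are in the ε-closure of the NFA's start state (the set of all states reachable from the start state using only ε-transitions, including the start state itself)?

Compute the ε-closure size of each fragment's start state recursively; a symbol fragment's start has no outgoing ε-edge, so its closure is just itself (size 1).
  a? : |ε-closure| = 1 (new start) + 1 (body) + 1 (new accept, via ε) = 3
  a?a : |ε-closure| = 3 + (1−1) = 3 (closure spills across the concat boundary because the left factor accepts ε)
  (a?a)* : |ε-closure| = 1 (new start) + 3 (body) + 1 (new accept) = 5
  (a?a)*|b : new start ε-reaches every alternative's start; at least one alternative accepts ε, so the union's new accept is reached too: |ε-closure| = 1 + 5 + 1 + 1 = 8
  ((a?a)*|b)b : |ε-closure| = 8 + (1−1) = 8 (closure spills across the concat boundary because the left factor accepts ε)

8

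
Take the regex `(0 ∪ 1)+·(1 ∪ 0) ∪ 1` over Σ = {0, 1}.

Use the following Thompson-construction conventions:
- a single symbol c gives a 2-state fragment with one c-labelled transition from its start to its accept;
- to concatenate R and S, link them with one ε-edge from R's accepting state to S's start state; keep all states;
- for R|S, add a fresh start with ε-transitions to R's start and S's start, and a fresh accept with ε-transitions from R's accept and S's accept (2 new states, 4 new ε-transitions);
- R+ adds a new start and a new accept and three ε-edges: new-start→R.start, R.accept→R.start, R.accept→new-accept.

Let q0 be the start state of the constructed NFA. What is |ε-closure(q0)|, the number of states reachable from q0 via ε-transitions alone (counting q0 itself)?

6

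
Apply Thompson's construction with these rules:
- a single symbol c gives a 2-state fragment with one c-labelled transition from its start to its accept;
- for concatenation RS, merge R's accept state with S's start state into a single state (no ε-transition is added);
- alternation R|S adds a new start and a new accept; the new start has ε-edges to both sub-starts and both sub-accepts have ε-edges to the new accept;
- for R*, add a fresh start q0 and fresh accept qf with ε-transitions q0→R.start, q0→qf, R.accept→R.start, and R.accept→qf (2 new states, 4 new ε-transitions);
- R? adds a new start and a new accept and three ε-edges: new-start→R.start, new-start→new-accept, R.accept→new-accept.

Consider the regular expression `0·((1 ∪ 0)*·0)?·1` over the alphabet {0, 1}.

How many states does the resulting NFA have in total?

13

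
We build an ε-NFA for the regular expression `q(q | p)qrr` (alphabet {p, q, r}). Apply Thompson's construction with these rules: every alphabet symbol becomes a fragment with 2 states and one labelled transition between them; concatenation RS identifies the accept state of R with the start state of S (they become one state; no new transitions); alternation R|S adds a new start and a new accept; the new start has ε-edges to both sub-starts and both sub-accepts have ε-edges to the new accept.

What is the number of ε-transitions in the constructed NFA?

4

Per subexpression:
Each of the 6 symbol leaves contributes 0 ε-transitions.
  q | p = 4 ε-transitions
  q(q | p)qrr = 4 ε-transitions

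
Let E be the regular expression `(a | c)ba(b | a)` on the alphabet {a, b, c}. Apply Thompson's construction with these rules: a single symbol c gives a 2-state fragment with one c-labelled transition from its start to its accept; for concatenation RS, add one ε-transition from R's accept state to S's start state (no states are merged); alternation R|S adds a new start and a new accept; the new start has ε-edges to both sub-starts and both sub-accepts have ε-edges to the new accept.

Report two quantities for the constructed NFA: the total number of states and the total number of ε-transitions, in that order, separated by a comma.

16, 11

Recursing over subexpressions:
Each of the 6 symbol leaves contributes 2 states and 0 ε-transitions.
  a | c = 6 states, 4 ε-transitions
  b | a = 6 states, 4 ε-transitions
  (a | c)ba(b | a) = 16 states, 11 ε-transitions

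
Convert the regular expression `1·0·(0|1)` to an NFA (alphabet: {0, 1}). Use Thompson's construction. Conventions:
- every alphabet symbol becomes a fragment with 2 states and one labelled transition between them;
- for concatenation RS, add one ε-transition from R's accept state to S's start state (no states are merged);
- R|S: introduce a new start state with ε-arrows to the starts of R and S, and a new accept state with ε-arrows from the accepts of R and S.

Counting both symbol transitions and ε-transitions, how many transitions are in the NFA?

10

Recursing over subexpressions:
Each of the 4 symbol leaves contributes 1 transition (1 symbol, 0 ε).
  0|1 : 6 transitions (2 symbol, 4 ε)
  1·0·(0|1) : 10 transitions (4 symbol, 6 ε)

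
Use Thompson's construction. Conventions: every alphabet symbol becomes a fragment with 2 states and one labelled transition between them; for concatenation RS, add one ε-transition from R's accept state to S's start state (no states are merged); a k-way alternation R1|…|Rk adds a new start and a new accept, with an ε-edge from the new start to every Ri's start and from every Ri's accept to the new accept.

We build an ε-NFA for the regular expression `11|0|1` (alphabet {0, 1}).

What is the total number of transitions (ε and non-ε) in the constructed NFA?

11

Per subexpression:
Each of the 4 symbol leaves contributes 1 transition (1 symbol, 0 ε).
  11 = 3 transitions (2 symbol, 1 ε)
  11|0|1 = 11 transitions (4 symbol, 7 ε)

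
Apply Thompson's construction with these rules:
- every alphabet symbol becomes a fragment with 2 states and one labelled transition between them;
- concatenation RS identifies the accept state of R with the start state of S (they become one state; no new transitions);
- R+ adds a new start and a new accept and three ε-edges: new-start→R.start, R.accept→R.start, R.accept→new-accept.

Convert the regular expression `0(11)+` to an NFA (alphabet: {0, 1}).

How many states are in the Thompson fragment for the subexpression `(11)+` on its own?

Fragment for `(11)+`:
Each of the 2 symbol leaves contributes a 2-state fragment.
  11 = 3 states
  (11)+ = 5 states

5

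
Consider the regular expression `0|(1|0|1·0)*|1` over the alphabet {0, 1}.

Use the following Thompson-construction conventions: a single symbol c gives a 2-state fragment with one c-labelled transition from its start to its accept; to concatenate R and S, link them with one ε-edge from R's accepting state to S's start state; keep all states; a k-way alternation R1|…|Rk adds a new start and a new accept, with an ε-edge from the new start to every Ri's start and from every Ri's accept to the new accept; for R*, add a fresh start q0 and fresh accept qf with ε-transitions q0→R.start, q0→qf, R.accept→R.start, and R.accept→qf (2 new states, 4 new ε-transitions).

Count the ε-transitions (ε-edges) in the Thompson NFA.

17

By structural recursion:
Each of the 6 symbol leaves contributes 0 ε-transitions.
  1·0 → 1 ε-transition
  1|0|1·0 → 7 ε-transitions
  (1|0|1·0)* → 11 ε-transitions
  0|(1|0|1·0)*|1 → 17 ε-transitions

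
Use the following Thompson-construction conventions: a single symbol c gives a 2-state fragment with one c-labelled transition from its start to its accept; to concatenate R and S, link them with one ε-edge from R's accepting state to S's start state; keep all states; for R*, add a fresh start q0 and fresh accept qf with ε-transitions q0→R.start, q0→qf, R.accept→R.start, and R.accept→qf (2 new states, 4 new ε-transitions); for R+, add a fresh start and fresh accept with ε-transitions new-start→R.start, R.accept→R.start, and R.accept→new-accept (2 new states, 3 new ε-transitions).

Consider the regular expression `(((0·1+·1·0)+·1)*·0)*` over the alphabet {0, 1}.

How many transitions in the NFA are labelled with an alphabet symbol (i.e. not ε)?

Recursing over subexpressions:
Each of the 6 symbol leaves contributes exactly 1 symbol transition.
  1+ = 1 symbol transition
  0·1+·1·0 = 4 symbol transitions
  (0·1+·1·0)+ = 4 symbol transitions
  (0·1+·1·0)+·1 = 5 symbol transitions
  ((0·1+·1·0)+·1)* = 5 symbol transitions
  ((0·1+·1·0)+·1)*·0 = 6 symbol transitions
  (((0·1+·1·0)+·1)*·0)* = 6 symbol transitions

6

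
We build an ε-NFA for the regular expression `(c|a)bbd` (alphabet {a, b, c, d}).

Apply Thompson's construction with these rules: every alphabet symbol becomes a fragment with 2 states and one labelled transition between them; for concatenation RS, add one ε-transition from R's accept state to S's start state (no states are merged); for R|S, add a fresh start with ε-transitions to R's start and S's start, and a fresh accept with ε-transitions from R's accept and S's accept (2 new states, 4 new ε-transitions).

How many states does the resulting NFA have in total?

Recursing over subexpressions:
Each of the 5 symbol leaves contributes a 2-state fragment.
  c|a → 6 states
  (c|a)bbd → 12 states

12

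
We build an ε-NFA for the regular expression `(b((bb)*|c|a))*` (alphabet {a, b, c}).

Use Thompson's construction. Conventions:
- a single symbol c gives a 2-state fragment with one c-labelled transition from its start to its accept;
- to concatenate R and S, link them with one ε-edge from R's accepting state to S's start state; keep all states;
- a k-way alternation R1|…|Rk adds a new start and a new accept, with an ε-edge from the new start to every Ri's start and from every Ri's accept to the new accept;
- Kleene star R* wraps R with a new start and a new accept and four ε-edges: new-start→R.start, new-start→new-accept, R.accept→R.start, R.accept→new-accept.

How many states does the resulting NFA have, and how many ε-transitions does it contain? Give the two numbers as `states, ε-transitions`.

16, 16

Recursing over subexpressions:
Each of the 5 symbol leaves contributes 2 states and 0 ε-transitions.
  bb : 4 states, 1 ε-transition
  (bb)* : 6 states, 5 ε-transitions
  (bb)*|c|a : 12 states, 11 ε-transitions
  b((bb)*|c|a) : 14 states, 12 ε-transitions
  (b((bb)*|c|a))* : 16 states, 16 ε-transitions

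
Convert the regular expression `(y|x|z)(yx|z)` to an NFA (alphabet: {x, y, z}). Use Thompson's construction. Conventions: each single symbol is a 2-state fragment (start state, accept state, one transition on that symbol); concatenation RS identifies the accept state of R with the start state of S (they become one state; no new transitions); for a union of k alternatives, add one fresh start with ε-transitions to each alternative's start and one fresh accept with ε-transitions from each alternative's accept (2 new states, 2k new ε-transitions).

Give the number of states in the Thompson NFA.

14

Building bottom-up:
Each of the 6 symbol leaves contributes a 2-state fragment.
  y|x|z : 8 states
  yx : 3 states
  yx|z : 7 states
  (y|x|z)(yx|z) : 14 states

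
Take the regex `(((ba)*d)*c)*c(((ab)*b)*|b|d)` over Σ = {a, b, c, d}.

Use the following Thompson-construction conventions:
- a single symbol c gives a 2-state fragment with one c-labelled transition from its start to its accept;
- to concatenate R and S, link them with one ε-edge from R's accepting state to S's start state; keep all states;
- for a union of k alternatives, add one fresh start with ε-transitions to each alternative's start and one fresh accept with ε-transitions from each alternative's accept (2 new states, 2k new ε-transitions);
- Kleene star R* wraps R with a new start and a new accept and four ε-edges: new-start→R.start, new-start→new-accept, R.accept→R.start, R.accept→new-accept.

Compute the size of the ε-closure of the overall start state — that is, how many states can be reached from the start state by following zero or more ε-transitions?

10

Work bottom-up. For each fragment F, track |ε-closure(F.start)| and whether F's accept lies in that closure (i.e. whether F accepts ε). A single-symbol fragment has closure size 1 and does not accept ε.
  ba — same as the first factor's closure: C = 1
  (ba)* — the star's fresh start ε-reaches both the body's start and the fresh accept: C = 2 + 1 = 3
  (ba)*d — C = 3 + 1 = 4 (closure spills across the concat boundary because the left factor accepts ε)
  ((ba)*d)* — the star's fresh start ε-reaches both the body's start and the fresh accept: C = 2 + 4 = 6
  ((ba)*d)*c — the left operand accepts ε, so the closure extends into the next operand (via the concat ε-link); C = 6 + 1 = 7
  (((ba)*d)*c)* — C = 1 (new start) + 7 (body) + 1 (new accept) = 9
  ab — C equals the left operand's closure size = 1 (its accept is not ε-reachable, so the closure stops there)
  (ab)* — the star's fresh start ε-reaches both the body's start and the fresh accept: C = 2 + 1 = 3
  (ab)*b — the left operand accepts ε, so the closure extends into the next operand (via the concat ε-link); C = 3 + 1 = 4
  ((ab)*b)* — the star's fresh start ε-reaches both the body's start and the fresh accept: C = 2 + 4 = 6
  ((ab)*b)*|b|d — new start ε-reaches every alternative's start; at least one alternative accepts ε, so the union's new accept is reached too: C = 1 + 6 + 1 + 1 + 1 = 10
  (((ba)*d)*c)*c(((ab)*b)*|b|d) — the left operand accepts ε, so the closure extends into the next operand (via the concat ε-link); C = 9 + 1 = 10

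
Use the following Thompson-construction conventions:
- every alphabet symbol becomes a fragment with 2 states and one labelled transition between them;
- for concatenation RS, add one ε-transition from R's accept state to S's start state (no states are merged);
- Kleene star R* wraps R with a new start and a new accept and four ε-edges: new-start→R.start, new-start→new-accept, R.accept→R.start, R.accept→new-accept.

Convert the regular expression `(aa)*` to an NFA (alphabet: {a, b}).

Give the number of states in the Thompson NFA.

Building bottom-up:
Each of the 2 symbol leaves contributes a 2-state fragment.
  aa = 4 states
  (aa)* = 6 states

6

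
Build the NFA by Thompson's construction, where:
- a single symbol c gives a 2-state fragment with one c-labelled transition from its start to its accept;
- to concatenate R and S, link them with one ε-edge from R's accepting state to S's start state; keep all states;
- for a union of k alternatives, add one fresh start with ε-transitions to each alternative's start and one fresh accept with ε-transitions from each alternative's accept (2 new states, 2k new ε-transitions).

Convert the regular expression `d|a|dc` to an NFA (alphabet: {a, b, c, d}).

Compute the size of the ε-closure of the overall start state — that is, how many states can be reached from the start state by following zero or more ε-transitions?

Let C(F) = |ε-closure(F.start)| within fragment F, and note whether F accepts ε. Symbol fragments have C = 1 and do not accept ε. Then:
  dc : C equals the left operand's closure size = 1 (its accept is not ε-reachable, so the closure stops there)
  d|a|dc : new start ε-reaches every alternative's start; none of them accept ε, so the new accept is not reached: C = 1 + 1 + 1 + 1 = 4

4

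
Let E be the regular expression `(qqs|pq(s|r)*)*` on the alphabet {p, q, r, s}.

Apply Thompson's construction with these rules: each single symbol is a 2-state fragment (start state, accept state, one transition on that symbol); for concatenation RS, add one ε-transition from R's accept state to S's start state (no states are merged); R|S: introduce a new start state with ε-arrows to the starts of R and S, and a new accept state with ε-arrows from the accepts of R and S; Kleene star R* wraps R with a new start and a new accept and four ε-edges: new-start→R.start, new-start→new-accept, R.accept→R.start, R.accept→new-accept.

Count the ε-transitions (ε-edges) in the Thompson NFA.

20

By structural recursion:
Each of the 7 symbol leaves contributes 0 ε-transitions.
  qqs — 2 ε-transitions
  s|r — 4 ε-transitions
  (s|r)* — 8 ε-transitions
  pq(s|r)* — 10 ε-transitions
  qqs|pq(s|r)* — 16 ε-transitions
  (qqs|pq(s|r)*)* — 20 ε-transitions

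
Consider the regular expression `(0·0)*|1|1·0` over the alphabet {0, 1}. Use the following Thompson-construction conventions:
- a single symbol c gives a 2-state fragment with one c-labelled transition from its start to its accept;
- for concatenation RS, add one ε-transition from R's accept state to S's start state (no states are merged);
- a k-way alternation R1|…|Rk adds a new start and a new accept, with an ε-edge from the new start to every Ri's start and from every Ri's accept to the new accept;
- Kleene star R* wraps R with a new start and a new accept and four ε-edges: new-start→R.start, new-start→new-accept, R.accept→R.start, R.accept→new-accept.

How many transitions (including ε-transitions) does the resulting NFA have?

Per subexpression:
Each of the 5 symbol leaves contributes 1 transition (1 symbol, 0 ε).
  0·0 : 3 transitions (2 symbol, 1 ε)
  (0·0)* : 7 transitions (2 symbol, 5 ε)
  1·0 : 3 transitions (2 symbol, 1 ε)
  (0·0)*|1|1·0 : 17 transitions (5 symbol, 12 ε)

17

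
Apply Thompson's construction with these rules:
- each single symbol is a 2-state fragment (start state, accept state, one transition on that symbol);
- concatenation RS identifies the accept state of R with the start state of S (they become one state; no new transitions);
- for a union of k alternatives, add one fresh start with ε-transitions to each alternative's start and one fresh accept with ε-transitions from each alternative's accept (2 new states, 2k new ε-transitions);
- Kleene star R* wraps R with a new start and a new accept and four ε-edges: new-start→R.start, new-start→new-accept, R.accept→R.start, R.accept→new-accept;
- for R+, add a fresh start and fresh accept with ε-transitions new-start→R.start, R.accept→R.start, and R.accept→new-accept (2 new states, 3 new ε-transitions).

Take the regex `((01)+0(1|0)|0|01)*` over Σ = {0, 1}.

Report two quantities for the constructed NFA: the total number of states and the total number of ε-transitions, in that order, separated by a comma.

Bottom-up over the parse tree:
Each of the 8 symbol leaves contributes 2 states and 0 ε-transitions.
  01 = 3 states, 0 ε-transitions
  (01)+ = 5 states, 3 ε-transitions
  1|0 = 6 states, 4 ε-transitions
  (01)+0(1|0) = 11 states, 7 ε-transitions
  01 = 3 states, 0 ε-transitions
  (01)+0(1|0)|0|01 = 18 states, 13 ε-transitions
  ((01)+0(1|0)|0|01)* = 20 states, 17 ε-transitions

20, 17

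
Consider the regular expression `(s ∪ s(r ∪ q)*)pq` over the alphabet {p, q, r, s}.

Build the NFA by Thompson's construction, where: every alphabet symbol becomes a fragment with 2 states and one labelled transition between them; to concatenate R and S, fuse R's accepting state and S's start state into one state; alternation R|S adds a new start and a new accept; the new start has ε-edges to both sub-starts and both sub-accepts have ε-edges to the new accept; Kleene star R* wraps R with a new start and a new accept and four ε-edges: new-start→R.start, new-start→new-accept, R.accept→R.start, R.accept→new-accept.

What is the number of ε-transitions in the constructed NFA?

12

By structural recursion:
Each of the 6 symbol leaves contributes 0 ε-transitions.
  r ∪ q = 4 ε-transitions
  (r ∪ q)* = 8 ε-transitions
  s(r ∪ q)* = 8 ε-transitions
  s ∪ s(r ∪ q)* = 12 ε-transitions
  (s ∪ s(r ∪ q)*)pq = 12 ε-transitions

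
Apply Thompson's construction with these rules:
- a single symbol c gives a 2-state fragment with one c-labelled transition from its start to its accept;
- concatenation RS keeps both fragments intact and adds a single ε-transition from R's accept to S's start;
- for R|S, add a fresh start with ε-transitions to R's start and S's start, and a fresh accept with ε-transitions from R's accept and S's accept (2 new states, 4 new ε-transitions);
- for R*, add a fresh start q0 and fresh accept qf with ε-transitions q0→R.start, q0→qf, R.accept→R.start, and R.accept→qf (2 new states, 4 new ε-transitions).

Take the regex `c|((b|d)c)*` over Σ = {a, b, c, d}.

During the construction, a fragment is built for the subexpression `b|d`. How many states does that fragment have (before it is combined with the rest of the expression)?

6

Fragment for `b|d`:
Each of the 2 symbol leaves contributes a 2-state fragment.
  b|d — 6 states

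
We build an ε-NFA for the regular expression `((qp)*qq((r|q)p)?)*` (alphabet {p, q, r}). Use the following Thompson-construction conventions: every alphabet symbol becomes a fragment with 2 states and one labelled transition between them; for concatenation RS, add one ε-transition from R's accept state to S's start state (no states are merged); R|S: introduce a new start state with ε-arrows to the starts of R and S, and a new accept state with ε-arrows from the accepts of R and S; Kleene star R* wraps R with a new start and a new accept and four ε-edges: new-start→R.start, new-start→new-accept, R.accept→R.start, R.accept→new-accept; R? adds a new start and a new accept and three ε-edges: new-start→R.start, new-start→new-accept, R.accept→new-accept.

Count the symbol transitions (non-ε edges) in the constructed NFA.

7

Building bottom-up:
Each of the 7 symbol leaves contributes exactly 1 symbol transition.
  qp → 2 symbol transitions
  (qp)* → 2 symbol transitions
  r|q → 2 symbol transitions
  (r|q)p → 3 symbol transitions
  ((r|q)p)? → 3 symbol transitions
  (qp)*qq((r|q)p)? → 7 symbol transitions
  ((qp)*qq((r|q)p)?)* → 7 symbol transitions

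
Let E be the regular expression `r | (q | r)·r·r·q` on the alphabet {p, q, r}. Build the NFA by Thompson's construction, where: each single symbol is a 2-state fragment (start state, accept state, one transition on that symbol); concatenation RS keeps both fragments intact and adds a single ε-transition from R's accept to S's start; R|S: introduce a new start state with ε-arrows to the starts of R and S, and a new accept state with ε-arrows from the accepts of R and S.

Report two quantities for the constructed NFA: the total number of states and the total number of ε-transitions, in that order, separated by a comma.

16, 11

Building bottom-up:
Each of the 6 symbol leaves contributes 2 states and 0 ε-transitions.
  q | r → 6 states, 4 ε-transitions
  (q | r)·r·r·q → 12 states, 7 ε-transitions
  r | (q | r)·r·r·q → 16 states, 11 ε-transitions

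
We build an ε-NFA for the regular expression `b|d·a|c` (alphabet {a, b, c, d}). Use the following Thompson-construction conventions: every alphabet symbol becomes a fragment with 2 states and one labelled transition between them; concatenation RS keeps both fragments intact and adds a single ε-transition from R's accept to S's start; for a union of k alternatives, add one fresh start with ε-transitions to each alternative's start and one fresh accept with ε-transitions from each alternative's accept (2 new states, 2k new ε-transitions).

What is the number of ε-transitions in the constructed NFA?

By structural recursion:
Each of the 4 symbol leaves contributes 0 ε-transitions.
  d·a : 1 ε-transition
  b|d·a|c : 7 ε-transitions

7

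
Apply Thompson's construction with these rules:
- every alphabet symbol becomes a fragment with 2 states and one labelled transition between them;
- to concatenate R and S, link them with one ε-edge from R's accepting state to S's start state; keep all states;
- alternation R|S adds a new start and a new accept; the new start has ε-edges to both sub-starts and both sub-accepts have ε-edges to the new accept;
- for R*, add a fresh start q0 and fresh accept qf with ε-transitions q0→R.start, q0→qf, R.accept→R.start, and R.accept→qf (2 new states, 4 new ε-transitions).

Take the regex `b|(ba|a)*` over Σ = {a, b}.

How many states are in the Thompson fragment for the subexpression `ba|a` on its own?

Fragment for `ba|a`:
Each of the 3 symbol leaves contributes a 2-state fragment.
  ba : 4 states
  ba|a : 8 states

8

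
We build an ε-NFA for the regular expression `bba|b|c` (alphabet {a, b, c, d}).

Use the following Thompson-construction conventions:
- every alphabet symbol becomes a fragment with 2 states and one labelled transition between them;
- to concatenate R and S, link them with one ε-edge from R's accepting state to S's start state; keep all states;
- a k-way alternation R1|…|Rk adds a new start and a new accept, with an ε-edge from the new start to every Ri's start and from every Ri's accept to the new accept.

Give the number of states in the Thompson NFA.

12

Per subexpression:
Each of the 5 symbol leaves contributes a 2-state fragment.
  bba → 6 states
  bba|b|c → 12 states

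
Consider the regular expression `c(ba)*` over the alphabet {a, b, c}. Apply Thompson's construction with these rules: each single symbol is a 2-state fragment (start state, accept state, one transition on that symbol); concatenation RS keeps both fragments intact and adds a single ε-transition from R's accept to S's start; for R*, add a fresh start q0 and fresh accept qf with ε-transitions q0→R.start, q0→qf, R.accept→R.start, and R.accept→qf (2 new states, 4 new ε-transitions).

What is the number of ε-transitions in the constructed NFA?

6

Building bottom-up:
Each of the 3 symbol leaves contributes 0 ε-transitions.
  ba → 1 ε-transition
  (ba)* → 5 ε-transitions
  c(ba)* → 6 ε-transitions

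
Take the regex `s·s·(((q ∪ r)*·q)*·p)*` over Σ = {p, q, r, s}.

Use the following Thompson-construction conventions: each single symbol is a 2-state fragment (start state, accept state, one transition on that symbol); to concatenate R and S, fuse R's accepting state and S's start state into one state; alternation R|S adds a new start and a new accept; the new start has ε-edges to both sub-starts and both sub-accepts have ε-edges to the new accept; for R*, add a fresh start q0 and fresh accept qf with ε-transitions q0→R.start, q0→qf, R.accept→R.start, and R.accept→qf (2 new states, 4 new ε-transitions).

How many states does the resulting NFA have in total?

16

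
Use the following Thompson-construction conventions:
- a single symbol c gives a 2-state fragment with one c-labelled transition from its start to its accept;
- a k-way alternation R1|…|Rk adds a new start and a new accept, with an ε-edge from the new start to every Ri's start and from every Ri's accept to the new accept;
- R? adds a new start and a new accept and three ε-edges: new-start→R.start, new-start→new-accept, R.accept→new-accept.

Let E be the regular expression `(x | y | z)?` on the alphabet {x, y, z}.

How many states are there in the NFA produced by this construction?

Building bottom-up:
Each of the 3 symbol leaves contributes a 2-state fragment.
  x | y | z = 8 states
  (x | y | z)? = 10 states

10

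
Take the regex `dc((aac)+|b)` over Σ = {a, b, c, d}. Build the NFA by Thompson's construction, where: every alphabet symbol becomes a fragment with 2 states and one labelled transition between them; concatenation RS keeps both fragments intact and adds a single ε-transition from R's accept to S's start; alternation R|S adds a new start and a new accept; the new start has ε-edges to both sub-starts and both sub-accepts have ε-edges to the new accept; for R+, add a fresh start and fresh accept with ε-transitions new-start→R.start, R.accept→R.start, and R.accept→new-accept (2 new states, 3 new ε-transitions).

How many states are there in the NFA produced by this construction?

Building bottom-up:
Each of the 6 symbol leaves contributes a 2-state fragment.
  aac : 6 states
  (aac)+ : 8 states
  (aac)+|b : 12 states
  dc((aac)+|b) : 16 states

16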